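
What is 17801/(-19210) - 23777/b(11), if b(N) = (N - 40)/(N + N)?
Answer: 10048119511/557090 ≈ 18037.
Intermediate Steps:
b(N) = (-40 + N)/(2*N) (b(N) = (-40 + N)/((2*N)) = (-40 + N)*(1/(2*N)) = (-40 + N)/(2*N))
17801/(-19210) - 23777/b(11) = 17801/(-19210) - 23777*22/(-40 + 11) = 17801*(-1/19210) - 23777/((1/2)*(1/11)*(-29)) = -17801/19210 - 23777/(-29/22) = -17801/19210 - 23777*(-22/29) = -17801/19210 + 523094/29 = 10048119511/557090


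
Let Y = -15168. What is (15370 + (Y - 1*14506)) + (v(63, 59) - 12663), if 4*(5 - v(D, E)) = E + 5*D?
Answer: -54111/2 ≈ -27056.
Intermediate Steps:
v(D, E) = 5 - 5*D/4 - E/4 (v(D, E) = 5 - (E + 5*D)/4 = 5 + (-5*D/4 - E/4) = 5 - 5*D/4 - E/4)
(15370 + (Y - 1*14506)) + (v(63, 59) - 12663) = (15370 + (-15168 - 1*14506)) + ((5 - 5/4*63 - ¼*59) - 12663) = (15370 + (-15168 - 14506)) + ((5 - 315/4 - 59/4) - 12663) = (15370 - 29674) + (-177/2 - 12663) = -14304 - 25503/2 = -54111/2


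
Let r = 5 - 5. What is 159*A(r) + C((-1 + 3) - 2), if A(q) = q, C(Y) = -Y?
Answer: 0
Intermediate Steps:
r = 0
159*A(r) + C((-1 + 3) - 2) = 159*0 - ((-1 + 3) - 2) = 0 - (2 - 2) = 0 - 1*0 = 0 + 0 = 0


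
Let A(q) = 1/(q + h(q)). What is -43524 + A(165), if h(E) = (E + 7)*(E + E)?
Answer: -2477603699/56925 ≈ -43524.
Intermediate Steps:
h(E) = 2*E*(7 + E) (h(E) = (7 + E)*(2*E) = 2*E*(7 + E))
A(q) = 1/(q + 2*q*(7 + q))
-43524 + A(165) = -43524 + 1/(165*(15 + 2*165)) = -43524 + 1/(165*(15 + 330)) = -43524 + (1/165)/345 = -43524 + (1/165)*(1/345) = -43524 + 1/56925 = -2477603699/56925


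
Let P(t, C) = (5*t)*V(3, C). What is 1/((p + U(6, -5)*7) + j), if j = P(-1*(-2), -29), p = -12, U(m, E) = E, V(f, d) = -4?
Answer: -1/87 ≈ -0.011494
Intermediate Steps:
P(t, C) = -20*t (P(t, C) = (5*t)*(-4) = -20*t)
j = -40 (j = -(-20)*(-2) = -20*2 = -40)
1/((p + U(6, -5)*7) + j) = 1/((-12 - 5*7) - 40) = 1/((-12 - 35) - 40) = 1/(-47 - 40) = 1/(-87) = -1/87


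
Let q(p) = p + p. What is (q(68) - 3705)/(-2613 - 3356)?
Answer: 3569/5969 ≈ 0.59792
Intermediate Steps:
q(p) = 2*p
(q(68) - 3705)/(-2613 - 3356) = (2*68 - 3705)/(-2613 - 3356) = (136 - 3705)/(-5969) = -3569*(-1/5969) = 3569/5969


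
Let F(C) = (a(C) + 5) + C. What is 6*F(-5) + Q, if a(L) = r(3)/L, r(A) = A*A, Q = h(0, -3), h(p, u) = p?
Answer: -54/5 ≈ -10.800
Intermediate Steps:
Q = 0
r(A) = A²
a(L) = 9/L (a(L) = 3²/L = 9/L)
F(C) = 5 + C + 9/C (F(C) = (9/C + 5) + C = (5 + 9/C) + C = 5 + C + 9/C)
6*F(-5) + Q = 6*(5 - 5 + 9/(-5)) + 0 = 6*(5 - 5 + 9*(-⅕)) + 0 = 6*(5 - 5 - 9/5) + 0 = 6*(-9/5) + 0 = -54/5 + 0 = -54/5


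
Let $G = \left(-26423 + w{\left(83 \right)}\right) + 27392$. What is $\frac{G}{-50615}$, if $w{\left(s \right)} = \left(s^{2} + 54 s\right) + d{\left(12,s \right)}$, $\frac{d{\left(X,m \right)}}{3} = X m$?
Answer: $- \frac{15328}{50615} \approx -0.30283$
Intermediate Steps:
$d{\left(X,m \right)} = 3 X m$
$w{\left(s \right)} = s^{2} + 90 s$ ($w{\left(s \right)} = \left(s^{2} + 54 s\right) + 3 \cdot 12 s = \left(s^{2} + 54 s\right) + 36 s = s^{2} + 90 s$)
$G = 15328$ ($G = \left(-26423 + 83 \left(90 + 83\right)\right) + 27392 = \left(-26423 + 83 \cdot 173\right) + 27392 = \left(-26423 + 14359\right) + 27392 = -12064 + 27392 = 15328$)
$\frac{G}{-50615} = \frac{15328}{-50615} = 15328 \left(- \frac{1}{50615}\right) = - \frac{15328}{50615}$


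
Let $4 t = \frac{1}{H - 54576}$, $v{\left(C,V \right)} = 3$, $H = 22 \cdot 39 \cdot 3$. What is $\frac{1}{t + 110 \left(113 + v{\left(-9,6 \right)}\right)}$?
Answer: $\frac{208008}{2654182079} \approx 7.837 \cdot 10^{-5}$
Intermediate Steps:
$H = 2574$ ($H = 858 \cdot 3 = 2574$)
$t = - \frac{1}{208008}$ ($t = \frac{1}{4 \left(2574 - 54576\right)} = \frac{1}{4 \left(-52002\right)} = \frac{1}{4} \left(- \frac{1}{52002}\right) = - \frac{1}{208008} \approx -4.8075 \cdot 10^{-6}$)
$\frac{1}{t + 110 \left(113 + v{\left(-9,6 \right)}\right)} = \frac{1}{- \frac{1}{208008} + 110 \left(113 + 3\right)} = \frac{1}{- \frac{1}{208008} + 110 \cdot 116} = \frac{1}{- \frac{1}{208008} + 12760} = \frac{1}{\frac{2654182079}{208008}} = \frac{208008}{2654182079}$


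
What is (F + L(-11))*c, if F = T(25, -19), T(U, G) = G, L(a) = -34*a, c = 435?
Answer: 154425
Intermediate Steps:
F = -19
(F + L(-11))*c = (-19 - 34*(-11))*435 = (-19 + 374)*435 = 355*435 = 154425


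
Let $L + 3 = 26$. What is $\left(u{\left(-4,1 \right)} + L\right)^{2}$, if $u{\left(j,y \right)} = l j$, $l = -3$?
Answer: $1225$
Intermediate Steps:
$L = 23$ ($L = -3 + 26 = 23$)
$u{\left(j,y \right)} = - 3 j$
$\left(u{\left(-4,1 \right)} + L\right)^{2} = \left(\left(-3\right) \left(-4\right) + 23\right)^{2} = \left(12 + 23\right)^{2} = 35^{2} = 1225$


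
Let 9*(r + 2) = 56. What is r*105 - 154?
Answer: 868/3 ≈ 289.33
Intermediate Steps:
r = 38/9 (r = -2 + (⅑)*56 = -2 + 56/9 = 38/9 ≈ 4.2222)
r*105 - 154 = (38/9)*105 - 154 = 1330/3 - 154 = 868/3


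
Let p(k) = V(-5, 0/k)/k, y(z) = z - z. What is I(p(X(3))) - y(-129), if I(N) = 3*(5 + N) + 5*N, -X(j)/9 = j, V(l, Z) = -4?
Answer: 437/27 ≈ 16.185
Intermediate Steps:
X(j) = -9*j
y(z) = 0
p(k) = -4/k
I(N) = 15 + 8*N (I(N) = (15 + 3*N) + 5*N = 15 + 8*N)
I(p(X(3))) - y(-129) = (15 + 8*(-4/((-9*3)))) - 1*0 = (15 + 8*(-4/(-27))) + 0 = (15 + 8*(-4*(-1/27))) + 0 = (15 + 8*(4/27)) + 0 = (15 + 32/27) + 0 = 437/27 + 0 = 437/27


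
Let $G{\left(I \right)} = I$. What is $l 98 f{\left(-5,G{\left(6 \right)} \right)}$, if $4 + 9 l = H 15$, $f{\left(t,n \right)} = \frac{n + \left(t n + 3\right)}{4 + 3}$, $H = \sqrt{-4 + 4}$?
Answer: $\frac{392}{3} \approx 130.67$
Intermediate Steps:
$H = 0$ ($H = \sqrt{0} = 0$)
$f{\left(t,n \right)} = \frac{3}{7} + \frac{n}{7} + \frac{n t}{7}$ ($f{\left(t,n \right)} = \frac{n + \left(n t + 3\right)}{7} = \left(n + \left(3 + n t\right)\right) \frac{1}{7} = \left(3 + n + n t\right) \frac{1}{7} = \frac{3}{7} + \frac{n}{7} + \frac{n t}{7}$)
$l = - \frac{4}{9}$ ($l = - \frac{4}{9} + \frac{0 \cdot 15}{9} = - \frac{4}{9} + \frac{1}{9} \cdot 0 = - \frac{4}{9} + 0 = - \frac{4}{9} \approx -0.44444$)
$l 98 f{\left(-5,G{\left(6 \right)} \right)} = \left(- \frac{4}{9}\right) 98 \left(\frac{3}{7} + \frac{1}{7} \cdot 6 + \frac{1}{7} \cdot 6 \left(-5\right)\right) = - \frac{392 \left(\frac{3}{7} + \frac{6}{7} - \frac{30}{7}\right)}{9} = \left(- \frac{392}{9}\right) \left(-3\right) = \frac{392}{3}$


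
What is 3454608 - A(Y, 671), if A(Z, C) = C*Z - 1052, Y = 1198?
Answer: 2651802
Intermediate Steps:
A(Z, C) = -1052 + C*Z
3454608 - A(Y, 671) = 3454608 - (-1052 + 671*1198) = 3454608 - (-1052 + 803858) = 3454608 - 1*802806 = 3454608 - 802806 = 2651802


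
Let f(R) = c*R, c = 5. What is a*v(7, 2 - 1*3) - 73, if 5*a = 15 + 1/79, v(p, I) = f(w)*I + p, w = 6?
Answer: -56113/395 ≈ -142.06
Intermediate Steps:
f(R) = 5*R
v(p, I) = p + 30*I (v(p, I) = (5*6)*I + p = 30*I + p = p + 30*I)
a = 1186/395 (a = (15 + 1/79)/5 = (⅕)*(1186/79) = 1186/395 ≈ 3.0025)
a*v(7, 2 - 1*3) - 73 = 1186*(7 + 30*(2 - 1*3))/395 - 73 = 1186*(7 + 30*(2 - 3))/395 - 73 = 1186*(7 + 30*(-1))/395 - 73 = 1186*(7 - 30)/395 - 73 = (1186/395)*(-23) - 73 = -27278/395 - 73 = -56113/395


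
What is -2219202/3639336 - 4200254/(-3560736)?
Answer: 153836315389/269973223152 ≈ 0.56982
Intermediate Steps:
-2219202/3639336 - 4200254/(-3560736) = -2219202*1/3639336 - 4200254*(-1/3560736) = -369867/606556 + 2100127/1780368 = 153836315389/269973223152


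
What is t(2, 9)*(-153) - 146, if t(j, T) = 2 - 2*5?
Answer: 1078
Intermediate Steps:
t(j, T) = -8 (t(j, T) = 2 - 10 = -8)
t(2, 9)*(-153) - 146 = -8*(-153) - 146 = 1224 - 146 = 1078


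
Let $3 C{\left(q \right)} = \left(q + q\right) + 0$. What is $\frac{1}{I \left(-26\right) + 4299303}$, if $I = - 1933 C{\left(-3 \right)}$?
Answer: $\frac{1}{4198787} \approx 2.3816 \cdot 10^{-7}$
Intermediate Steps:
$C{\left(q \right)} = \frac{2 q}{3}$ ($C{\left(q \right)} = \frac{\left(q + q\right) + 0}{3} = \frac{2 q + 0}{3} = \frac{2 q}{3}$)
$I = 3866$ ($I = - 1933 \cdot \frac{2}{3} \left(-3\right) = \left(-1933\right) \left(-2\right) = 3866$)
$\frac{1}{I \left(-26\right) + 4299303} = \frac{1}{3866 \left(-26\right) + 4299303} = \frac{1}{-100516 + 4299303} = \frac{1}{4198787}$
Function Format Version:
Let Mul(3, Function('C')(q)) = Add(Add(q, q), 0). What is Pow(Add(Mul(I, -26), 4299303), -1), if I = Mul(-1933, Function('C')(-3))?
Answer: Rational(1, 4198787) ≈ 2.3816e-7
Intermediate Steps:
Function('C')(q) = Mul(Rational(2, 3), q) (Function('C')(q) = Mul(Rational(1, 3), Add(Add(q, q), 0)) = Mul(Rational(1, 3), Add(Mul(2, q), 0)) = Mul(Rational(1, 3), Mul(2, q)) = Mul(Rational(2, 3), q))
I = 3866 (I = Mul(-1933, Mul(Rational(2, 3), -3)) = Mul(-1933, -2) = 3866)
Pow(Add(Mul(I, -26), 4299303), -1) = Pow(Add(Mul(3866, -26), 4299303), -1) = Pow(Add(-100516, 4299303), -1) = Pow(4198787, -1) = Rational(1, 4198787)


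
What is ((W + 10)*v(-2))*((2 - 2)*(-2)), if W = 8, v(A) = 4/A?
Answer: 0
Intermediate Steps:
((W + 10)*v(-2))*((2 - 2)*(-2)) = ((8 + 10)*(4/(-2)))*((2 - 2)*(-2)) = (18*(4*(-1/2)))*(0*(-2)) = (18*(-2))*0 = -36*0 = 0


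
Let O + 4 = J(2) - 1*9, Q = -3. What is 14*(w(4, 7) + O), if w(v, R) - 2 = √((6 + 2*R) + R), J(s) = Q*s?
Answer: -238 + 42*√3 ≈ -165.25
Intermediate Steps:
J(s) = -3*s
O = -19 (O = -4 + (-3*2 - 1*9) = -4 + (-6 - 9) = -4 - 15 = -19)
w(v, R) = 2 + √(6 + 3*R) (w(v, R) = 2 + √((6 + 2*R) + R) = 2 + √(6 + 3*R))
14*(w(4, 7) + O) = 14*((2 + √(6 + 3*7)) - 19) = 14*((2 + √(6 + 21)) - 19) = 14*((2 + √27) - 19) = 14*((2 + 3*√3) - 19) = 14*(-17 + 3*√3) = -238 + 42*√3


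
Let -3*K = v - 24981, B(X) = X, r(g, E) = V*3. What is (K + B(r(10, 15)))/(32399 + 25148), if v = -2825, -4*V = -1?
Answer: 111233/690564 ≈ 0.16108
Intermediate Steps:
V = ¼ (V = -¼*(-1) = ¼ ≈ 0.25000)
r(g, E) = ¾ (r(g, E) = (¼)*3 = ¾)
K = 27806/3 (K = -(-2825 - 24981)/3 = -⅓*(-27806) = 27806/3 ≈ 9268.7)
(K + B(r(10, 15)))/(32399 + 25148) = (27806/3 + ¾)/(32399 + 25148) = (111233/12)/57547 = (111233/12)*(1/57547) = 111233/690564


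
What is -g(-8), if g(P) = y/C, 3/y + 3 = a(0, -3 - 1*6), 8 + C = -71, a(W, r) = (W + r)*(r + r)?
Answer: 1/4187 ≈ 0.00023883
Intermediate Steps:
a(W, r) = 2*r*(W + r) (a(W, r) = (W + r)*(2*r) = 2*r*(W + r))
C = -79 (C = -8 - 71 = -79)
y = 1/53 (y = 3/(-3 + 2*(-3 - 1*6)*(0 + (-3 - 1*6))) = 3/(-3 + 2*(-3 - 6)*(0 + (-3 - 6))) = 3/(-3 + 2*(-9)*(0 - 9)) = 3/(-3 + 2*(-9)*(-9)) = 3/(-3 + 162) = 3/159 = 3*(1/159) = 1/53 ≈ 0.018868)
g(P) = -1/4187 (g(P) = (1/53)/(-79) = (1/53)*(-1/79) = -1/4187)
-g(-8) = -1*(-1/4187) = 1/4187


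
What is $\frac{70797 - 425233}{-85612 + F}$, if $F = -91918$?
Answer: $\frac{177218}{88765} \approx 1.9965$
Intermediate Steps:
$\frac{70797 - 425233}{-85612 + F} = \frac{70797 - 425233}{-85612 - 91918} = - \frac{354436}{-177530} = \left(-354436\right) \left(- \frac{1}{177530}\right) = \frac{177218}{88765}$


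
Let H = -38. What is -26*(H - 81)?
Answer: 3094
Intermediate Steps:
-26*(H - 81) = -26*(-38 - 81) = -26*(-119) = 3094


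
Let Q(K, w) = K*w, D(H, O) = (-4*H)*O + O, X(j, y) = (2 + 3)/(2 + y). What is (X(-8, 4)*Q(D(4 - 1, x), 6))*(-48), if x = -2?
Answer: -5280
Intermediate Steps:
X(j, y) = 5/(2 + y)
D(H, O) = O - 4*H*O (D(H, O) = -4*H*O + O = O - 4*H*O)
(X(-8, 4)*Q(D(4 - 1, x), 6))*(-48) = ((5/(2 + 4))*(-2*(1 - 4*(4 - 1))*6))*(-48) = ((5/6)*(-2*(1 - 4*3)*6))*(-48) = ((5*(⅙))*(-2*(1 - 12)*6))*(-48) = (5*(-2*(-11)*6)/6)*(-48) = (5*(22*6)/6)*(-48) = ((⅚)*132)*(-48) = 110*(-48) = -5280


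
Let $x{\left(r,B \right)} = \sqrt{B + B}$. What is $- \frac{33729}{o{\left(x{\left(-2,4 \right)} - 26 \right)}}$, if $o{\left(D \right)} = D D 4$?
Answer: $- \frac{5767659}{446224} - \frac{438477 \sqrt{2}}{223112} \approx -15.705$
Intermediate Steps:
$x{\left(r,B \right)} = \sqrt{2} \sqrt{B}$ ($x{\left(r,B \right)} = \sqrt{2 B} = \sqrt{2} \sqrt{B}$)
$o{\left(D \right)} = 4 D^{2}$ ($o{\left(D \right)} = D^{2} \cdot 4 = 4 D^{2}$)
$- \frac{33729}{o{\left(x{\left(-2,4 \right)} - 26 \right)}} = - \frac{33729}{4 \left(\sqrt{2} \sqrt{4} - 26\right)^{2}} = - \frac{33729}{4 \left(\sqrt{2} \cdot 2 - 26\right)^{2}} = - \frac{33729}{4 \left(2 \sqrt{2} - 26\right)^{2}} = - \frac{33729}{4 \left(-26 + 2 \sqrt{2}\right)^{2}}$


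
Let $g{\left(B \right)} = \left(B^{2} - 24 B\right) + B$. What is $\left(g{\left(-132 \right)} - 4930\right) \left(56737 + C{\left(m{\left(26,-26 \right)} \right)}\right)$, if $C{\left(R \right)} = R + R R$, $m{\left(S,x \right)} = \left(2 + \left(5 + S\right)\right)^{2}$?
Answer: $19315390910$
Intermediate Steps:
$m{\left(S,x \right)} = \left(7 + S\right)^{2}$
$C{\left(R \right)} = R + R^{2}$
$g{\left(B \right)} = B^{2} - 23 B$
$\left(g{\left(-132 \right)} - 4930\right) \left(56737 + C{\left(m{\left(26,-26 \right)} \right)}\right) = \left(- 132 \left(-23 - 132\right) - 4930\right) \left(56737 + \left(7 + 26\right)^{2} \left(1 + \left(7 + 26\right)^{2}\right)\right) = \left(\left(-132\right) \left(-155\right) - 4930\right) \left(56737 + 33^{2} \left(1 + 33^{2}\right)\right) = \left(20460 - 4930\right) \left(56737 + 1089 \left(1 + 1089\right)\right) = 15530 \left(56737 + 1089 \cdot 1090\right) = 15530 \left(56737 + 1187010\right) = 15530 \cdot 1243747 = 19315390910$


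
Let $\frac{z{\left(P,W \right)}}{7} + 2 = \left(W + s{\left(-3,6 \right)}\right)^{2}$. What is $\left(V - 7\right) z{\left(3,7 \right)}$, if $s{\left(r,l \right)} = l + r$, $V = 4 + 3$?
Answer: $0$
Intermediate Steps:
$V = 7$
$z{\left(P,W \right)} = -14 + 7 \left(3 + W\right)^{2}$ ($z{\left(P,W \right)} = -14 + 7 \left(W + \left(6 - 3\right)\right)^{2} = -14 + 7 \left(W + 3\right)^{2} = -14 + 7 \left(3 + W\right)^{2}$)
$\left(V - 7\right) z{\left(3,7 \right)} = \left(7 - 7\right) \left(-14 + 7 \left(3 + 7\right)^{2}\right) = 0 \left(-14 + 7 \cdot 10^{2}\right) = 0 \left(-14 + 7 \cdot 100\right) = 0 \left(-14 + 700\right) = 0 \cdot 686 = 0$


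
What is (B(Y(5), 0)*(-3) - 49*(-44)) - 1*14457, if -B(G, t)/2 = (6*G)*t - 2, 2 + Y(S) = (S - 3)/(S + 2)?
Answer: -12313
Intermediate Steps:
Y(S) = -2 + (-3 + S)/(2 + S) (Y(S) = -2 + (S - 3)/(S + 2) = -2 + (-3 + S)/(2 + S))
B(G, t) = 4 - 12*G*t (B(G, t) = -2*((6*G)*t - 2) = -2*(6*G*t - 2) = -2*(-2 + 6*G*t) = 4 - 12*G*t)
(B(Y(5), 0)*(-3) - 49*(-44)) - 1*14457 = ((4 - 12*(-7 - 1*5)/(2 + 5)*0)*(-3) - 49*(-44)) - 1*14457 = ((4 - 12*(-7 - 5)/7*0)*(-3) + 2156) - 14457 = ((4 - 12*(⅐)*(-12)*0)*(-3) + 2156) - 14457 = ((4 - 12*(-12/7)*0)*(-3) + 2156) - 14457 = ((4 + 0)*(-3) + 2156) - 14457 = (4*(-3) + 2156) - 14457 = (-12 + 2156) - 14457 = 2144 - 14457 = -12313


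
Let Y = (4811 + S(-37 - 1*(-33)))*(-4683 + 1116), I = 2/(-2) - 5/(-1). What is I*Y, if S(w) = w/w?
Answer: -68657616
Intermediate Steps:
S(w) = 1
I = 4 (I = 2*(-½) - 5*(-1) = -1 + 5 = 4)
Y = -17164404 (Y = (4811 + 1)*(-4683 + 1116) = 4812*(-3567) = -17164404)
I*Y = 4*(-17164404) = -68657616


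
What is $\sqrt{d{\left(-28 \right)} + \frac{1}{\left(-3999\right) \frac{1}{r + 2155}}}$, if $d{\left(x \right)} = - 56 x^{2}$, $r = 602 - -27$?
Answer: $\frac{4 i \sqrt{4875860730}}{1333} \approx 209.53 i$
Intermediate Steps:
$r = 629$ ($r = 602 + 27 = 629$)
$\sqrt{d{\left(-28 \right)} + \frac{1}{\left(-3999\right) \frac{1}{r + 2155}}} = \sqrt{- 56 \left(-28\right)^{2} + \frac{1}{\left(-3999\right) \frac{1}{629 + 2155}}} = \sqrt{\left(-56\right) 784 + \frac{1}{\left(-3999\right) \frac{1}{2784}}} = \sqrt{-43904 + \frac{1}{\left(-3999\right) \frac{1}{2784}}} = \sqrt{-43904 + \frac{1}{- \frac{1333}{928}}} = \sqrt{-43904 - \frac{928}{1333}} = \sqrt{- \frac{58524960}{1333}} = \frac{4 i \sqrt{4875860730}}{1333}$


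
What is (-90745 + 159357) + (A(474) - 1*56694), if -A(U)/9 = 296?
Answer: 9254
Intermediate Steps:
A(U) = -2664 (A(U) = -9*296 = -2664)
(-90745 + 159357) + (A(474) - 1*56694) = (-90745 + 159357) + (-2664 - 1*56694) = 68612 + (-2664 - 56694) = 68612 - 59358 = 9254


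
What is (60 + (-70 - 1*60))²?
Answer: 4900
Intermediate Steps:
(60 + (-70 - 1*60))² = (60 + (-70 - 60))² = (60 - 130)² = (-70)² = 4900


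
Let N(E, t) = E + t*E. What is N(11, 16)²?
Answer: 34969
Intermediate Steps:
N(E, t) = E + E*t
N(11, 16)² = (11*(1 + 16))² = (11*17)² = 187² = 34969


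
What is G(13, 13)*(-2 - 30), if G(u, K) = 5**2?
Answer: -800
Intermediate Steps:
G(u, K) = 25
G(13, 13)*(-2 - 30) = 25*(-2 - 30) = 25*(-32) = -800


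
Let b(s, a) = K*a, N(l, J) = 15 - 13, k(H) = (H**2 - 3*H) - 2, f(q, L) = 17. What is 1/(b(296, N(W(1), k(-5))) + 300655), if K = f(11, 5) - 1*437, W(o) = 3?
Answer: 1/299815 ≈ 3.3354e-6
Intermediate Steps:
k(H) = -2 + H**2 - 3*H
K = -420 (K = 17 - 1*437 = 17 - 437 = -420)
N(l, J) = 2
b(s, a) = -420*a
1/(b(296, N(W(1), k(-5))) + 300655) = 1/(-420*2 + 300655) = 1/(-840 + 300655) = 1/299815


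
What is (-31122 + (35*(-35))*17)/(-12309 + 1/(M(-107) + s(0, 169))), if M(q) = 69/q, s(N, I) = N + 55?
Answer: 302123752/71589037 ≈ 4.2203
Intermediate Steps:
s(N, I) = 55 + N
(-31122 + (35*(-35))*17)/(-12309 + 1/(M(-107) + s(0, 169))) = (-31122 + (35*(-35))*17)/(-12309 + 1/(69/(-107) + (55 + 0))) = (-31122 - 1225*17)/(-12309 + 1/(69*(-1/107) + 55)) = (-31122 - 20825)/(-12309 + 1/(-69/107 + 55)) = -51947/(-12309 + 1/(5816/107)) = -51947/(-12309 + 107/5816) = -51947/(-71589037/5816) = -51947*(-5816/71589037) = 302123752/71589037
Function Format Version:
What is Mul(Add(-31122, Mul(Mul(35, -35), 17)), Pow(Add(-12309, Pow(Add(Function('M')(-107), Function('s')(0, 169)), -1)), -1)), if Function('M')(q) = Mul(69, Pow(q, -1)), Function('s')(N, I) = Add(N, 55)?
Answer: Rational(302123752, 71589037) ≈ 4.2203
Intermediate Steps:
Function('s')(N, I) = Add(55, N)
Mul(Add(-31122, Mul(Mul(35, -35), 17)), Pow(Add(-12309, Pow(Add(Function('M')(-107), Function('s')(0, 169)), -1)), -1)) = Mul(Add(-31122, Mul(Mul(35, -35), 17)), Pow(Add(-12309, Pow(Add(Mul(69, Pow(-107, -1)), Add(55, 0)), -1)), -1)) = Mul(Add(-31122, Mul(-1225, 17)), Pow(Add(-12309, Pow(Add(Mul(69, Rational(-1, 107)), 55), -1)), -1)) = Mul(Add(-31122, -20825), Pow(Add(-12309, Pow(Add(Rational(-69, 107), 55), -1)), -1)) = Mul(-51947, Pow(Add(-12309, Pow(Rational(5816, 107), -1)), -1)) = Mul(-51947, Pow(Add(-12309, Rational(107, 5816)), -1)) = Mul(-51947, Pow(Rational(-71589037, 5816), -1)) = Mul(-51947, Rational(-5816, 71589037)) = Rational(302123752, 71589037)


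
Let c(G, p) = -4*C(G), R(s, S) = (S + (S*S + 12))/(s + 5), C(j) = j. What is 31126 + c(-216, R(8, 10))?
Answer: 31990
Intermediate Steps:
R(s, S) = (12 + S + S²)/(5 + s) (R(s, S) = (S + (S² + 12))/(5 + s) = (S + (12 + S²))/(5 + s) = (12 + S + S²)/(5 + s))
c(G, p) = -4*G
31126 + c(-216, R(8, 10)) = 31126 - 4*(-216) = 31126 + 864 = 31990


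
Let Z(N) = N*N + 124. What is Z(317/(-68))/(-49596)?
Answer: -673865/229331904 ≈ -0.0029384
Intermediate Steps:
Z(N) = 124 + N² (Z(N) = N² + 124 = 124 + N²)
Z(317/(-68))/(-49596) = (124 + (317/(-68))²)/(-49596) = (124 + (317*(-1/68))²)*(-1/49596) = (124 + (-317/68)²)*(-1/49596) = (124 + 100489/4624)*(-1/49596) = (673865/4624)*(-1/49596) = -673865/229331904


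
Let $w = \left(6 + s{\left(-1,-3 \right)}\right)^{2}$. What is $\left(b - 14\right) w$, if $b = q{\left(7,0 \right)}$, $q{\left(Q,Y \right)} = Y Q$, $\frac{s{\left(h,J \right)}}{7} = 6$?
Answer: $-32256$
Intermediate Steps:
$s{\left(h,J \right)} = 42$ ($s{\left(h,J \right)} = 7 \cdot 6 = 42$)
$w = 2304$ ($w = \left(6 + 42\right)^{2} = 48^{2} = 2304$)
$q{\left(Q,Y \right)} = Q Y$
$b = 0$ ($b = 7 \cdot 0 = 0$)
$\left(b - 14\right) w = \left(0 - 14\right) 2304 = \left(-14\right) 2304 = -32256$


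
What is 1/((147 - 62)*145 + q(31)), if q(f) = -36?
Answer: 1/12289 ≈ 8.1374e-5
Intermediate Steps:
1/((147 - 62)*145 + q(31)) = 1/((147 - 62)*145 - 36) = 1/(85*145 - 36) = 1/(12325 - 36) = 1/12289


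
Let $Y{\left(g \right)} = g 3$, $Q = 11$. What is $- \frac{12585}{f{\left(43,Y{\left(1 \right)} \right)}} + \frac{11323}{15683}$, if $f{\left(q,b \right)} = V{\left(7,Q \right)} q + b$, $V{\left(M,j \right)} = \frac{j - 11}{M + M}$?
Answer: $- \frac{65778862}{15683} \approx -4194.3$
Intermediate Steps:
$V{\left(M,j \right)} = \frac{-11 + j}{2 M}$
$Y{\left(g \right)} = 3 g$
$f{\left(q,b \right)} = b$ ($f{\left(q,b \right)} = \frac{-11 + 11}{2 \cdot 7} q + b = \frac{1}{2} \cdot \frac{1}{7} \cdot 0 q + b = 0 q + b = 0 + b = b$)
$- \frac{12585}{f{\left(43,Y{\left(1 \right)} \right)}} + \frac{11323}{15683} = - \frac{12585}{3 \cdot 1} + \frac{11323}{15683} = - \frac{12585}{3} + 11323 \cdot \frac{1}{15683} = \left(-12585\right) \frac{1}{3} + \frac{11323}{15683} = -4195 + \frac{11323}{15683} = - \frac{65778862}{15683}$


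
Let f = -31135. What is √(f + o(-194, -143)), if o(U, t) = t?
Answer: I*√31278 ≈ 176.86*I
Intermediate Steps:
√(f + o(-194, -143)) = √(-31135 - 143) = √(-31278) = I*√31278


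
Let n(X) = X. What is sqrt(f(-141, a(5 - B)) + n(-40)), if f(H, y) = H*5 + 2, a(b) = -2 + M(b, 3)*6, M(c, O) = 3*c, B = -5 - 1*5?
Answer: I*sqrt(743) ≈ 27.258*I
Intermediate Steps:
B = -10 (B = -5 - 5 = -10)
a(b) = -2 + 18*b (a(b) = -2 + (3*b)*6 = -2 + 18*b)
f(H, y) = 2 + 5*H (f(H, y) = 5*H + 2 = 2 + 5*H)
sqrt(f(-141, a(5 - B)) + n(-40)) = sqrt((2 + 5*(-141)) - 40) = sqrt((2 - 705) - 40) = sqrt(-703 - 40) = sqrt(-743) = I*sqrt(743)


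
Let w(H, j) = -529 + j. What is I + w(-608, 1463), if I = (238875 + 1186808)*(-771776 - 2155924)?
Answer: -4173972118166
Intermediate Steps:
I = -4173972119100 (I = 1425683*(-2927700) = -4173972119100)
I + w(-608, 1463) = -4173972119100 + (-529 + 1463) = -4173972119100 + 934 = -4173972118166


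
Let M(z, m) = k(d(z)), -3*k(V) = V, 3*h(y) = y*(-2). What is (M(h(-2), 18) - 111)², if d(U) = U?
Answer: 1006009/81 ≈ 12420.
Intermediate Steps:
h(y) = -2*y/3 (h(y) = (y*(-2))/3 = (-2*y)/3 = -2*y/3)
k(V) = -V/3
M(z, m) = -z/3
(M(h(-2), 18) - 111)² = (-(-2)*(-2)/9 - 111)² = (-⅓*4/3 - 111)² = (-4/9 - 111)² = (-1003/9)² = 1006009/81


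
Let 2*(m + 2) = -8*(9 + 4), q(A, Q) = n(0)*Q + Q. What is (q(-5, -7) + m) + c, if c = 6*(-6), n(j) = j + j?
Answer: -97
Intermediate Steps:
n(j) = 2*j
q(A, Q) = Q (q(A, Q) = (2*0)*Q + Q = 0*Q + Q = 0 + Q = Q)
c = -36
m = -54 (m = -2 + (-8*(9 + 4))/2 = -2 + (-8*13)/2 = -2 + (½)*(-104) = -2 - 52 = -54)
(q(-5, -7) + m) + c = (-7 - 54) - 36 = -61 - 36 = -97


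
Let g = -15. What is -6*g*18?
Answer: 1620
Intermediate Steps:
-6*g*18 = -6*(-15)*18 = 90*18 = 1620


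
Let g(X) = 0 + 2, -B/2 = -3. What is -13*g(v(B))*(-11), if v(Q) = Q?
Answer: 286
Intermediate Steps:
B = 6 (B = -2*(-3) = 6)
g(X) = 2
-13*g(v(B))*(-11) = -13*2*(-11) = -26*(-11) = 286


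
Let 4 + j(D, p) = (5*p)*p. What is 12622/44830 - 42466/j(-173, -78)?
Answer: -379960007/340887320 ≈ -1.1146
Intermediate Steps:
j(D, p) = -4 + 5*p² (j(D, p) = -4 + (5*p)*p = -4 + 5*p²)
12622/44830 - 42466/j(-173, -78) = 12622/44830 - 42466/(-4 + 5*(-78)²) = 12622*(1/44830) - 42466/(-4 + 5*6084) = 6311/22415 - 42466/(-4 + 30420) = 6311/22415 - 42466/30416 = 6311/22415 - 42466*1/30416 = 6311/22415 - 21233/15208 = -379960007/340887320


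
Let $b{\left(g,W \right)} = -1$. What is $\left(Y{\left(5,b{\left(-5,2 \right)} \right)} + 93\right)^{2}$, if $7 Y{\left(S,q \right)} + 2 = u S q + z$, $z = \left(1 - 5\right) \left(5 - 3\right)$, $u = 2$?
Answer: $\frac{398161}{49} \approx 8125.7$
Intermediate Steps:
$z = -8$ ($z = \left(-4\right) 2 = -8$)
$Y{\left(S,q \right)} = - \frac{10}{7} + \frac{2 S q}{7}$ ($Y{\left(S,q \right)} = - \frac{2}{7} + \frac{2 S q - 8}{7} = - \frac{2}{7} + \frac{-8 + 2 S q}{7} = - \frac{2}{7} + \left(- \frac{8}{7} + \frac{2 S q}{7}\right) = - \frac{10}{7} + \frac{2 S q}{7}$)
$\left(Y{\left(5,b{\left(-5,2 \right)} \right)} + 93\right)^{2} = \left(\left(- \frac{10}{7} + \frac{2}{7} \cdot 5 \left(-1\right)\right) + 93\right)^{2} = \left(\left(- \frac{10}{7} - \frac{10}{7}\right) + 93\right)^{2} = \left(- \frac{20}{7} + 93\right)^{2} = \left(\frac{631}{7}\right)^{2} = \frac{398161}{49}$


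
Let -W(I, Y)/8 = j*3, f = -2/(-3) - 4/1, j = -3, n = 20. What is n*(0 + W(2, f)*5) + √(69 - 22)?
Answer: 7200 + √47 ≈ 7206.9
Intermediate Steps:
f = -10/3 (f = -2*(-⅓) - 4*1 = ⅔ - 4 = -10/3 ≈ -3.3333)
W(I, Y) = 72 (W(I, Y) = -(-24)*3 = -8*(-9) = 72)
n*(0 + W(2, f)*5) + √(69 - 22) = 20*(0 + 72*5) + √(69 - 22) = 20*(0 + 360) + √47 = 20*360 + √47 = 7200 + √47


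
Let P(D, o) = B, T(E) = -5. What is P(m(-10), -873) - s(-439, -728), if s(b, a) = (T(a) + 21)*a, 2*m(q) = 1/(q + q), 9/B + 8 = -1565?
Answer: 18322295/1573 ≈ 11648.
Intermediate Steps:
B = -9/1573 (B = 9/(-8 - 1565) = 9/(-1573) = 9*(-1/1573) = -9/1573 ≈ -0.0057216)
m(q) = 1/(4*q) (m(q) = 1/(2*(q + q)) = 1/(2*((2*q))) = (1/(2*q))/2 = 1/(4*q))
P(D, o) = -9/1573
s(b, a) = 16*a (s(b, a) = (-5 + 21)*a = 16*a)
P(m(-10), -873) - s(-439, -728) = -9/1573 - 16*(-728) = -9/1573 - 1*(-11648) = -9/1573 + 11648 = 18322295/1573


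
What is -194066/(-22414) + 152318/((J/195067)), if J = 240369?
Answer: 333008120659519/2693815383 ≈ 1.2362e+5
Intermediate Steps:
-194066/(-22414) + 152318/((J/195067)) = -194066/(-22414) + 152318/((240369/195067)) = -194066*(-1/22414) + 152318/((240369*(1/195067))) = 97033/11207 + 152318/(240369/195067) = 97033/11207 + 152318*(195067/240369) = 97033/11207 + 29712215306/240369 = 333008120659519/2693815383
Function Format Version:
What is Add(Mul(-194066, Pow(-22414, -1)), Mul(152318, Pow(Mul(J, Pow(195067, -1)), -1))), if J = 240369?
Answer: Rational(333008120659519, 2693815383) ≈ 1.2362e+5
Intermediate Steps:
Add(Mul(-194066, Pow(-22414, -1)), Mul(152318, Pow(Mul(J, Pow(195067, -1)), -1))) = Add(Mul(-194066, Pow(-22414, -1)), Mul(152318, Pow(Mul(240369, Pow(195067, -1)), -1))) = Add(Mul(-194066, Rational(-1, 22414)), Mul(152318, Pow(Mul(240369, Rational(1, 195067)), -1))) = Add(Rational(97033, 11207), Mul(152318, Pow(Rational(240369, 195067), -1))) = Add(Rational(97033, 11207), Mul(152318, Rational(195067, 240369))) = Add(Rational(97033, 11207), Rational(29712215306, 240369)) = Rational(333008120659519, 2693815383)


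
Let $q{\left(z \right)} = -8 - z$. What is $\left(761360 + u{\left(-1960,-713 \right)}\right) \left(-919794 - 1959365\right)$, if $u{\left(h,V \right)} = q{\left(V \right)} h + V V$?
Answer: $322670228289$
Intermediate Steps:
$u{\left(h,V \right)} = V^{2} + h \left(-8 - V\right)$ ($u{\left(h,V \right)} = \left(-8 - V\right) h + V V = h \left(-8 - V\right) + V^{2} = V^{2} + h \left(-8 - V\right)$)
$\left(761360 + u{\left(-1960,-713 \right)}\right) \left(-919794 - 1959365\right) = \left(761360 + \left(\left(-713\right)^{2} - - 1960 \left(8 - 713\right)\right)\right) \left(-919794 - 1959365\right) = \left(761360 + \left(508369 - \left(-1960\right) \left(-705\right)\right)\right) \left(-2879159\right) = \left(761360 + \left(508369 - 1381800\right)\right) \left(-2879159\right) = \left(761360 - 873431\right) \left(-2879159\right) = \left(-112071\right) \left(-2879159\right) = 322670228289$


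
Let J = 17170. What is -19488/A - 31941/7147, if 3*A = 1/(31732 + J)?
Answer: -2919045669651/1021 ≈ -2.8590e+9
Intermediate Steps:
A = 1/146706 (A = 1/(3*(31732 + 17170)) = (⅓)/48902 = (⅓)*(1/48902) = 1/146706 ≈ 6.8163e-6)
-19488/A - 31941/7147 = -19488/1/146706 - 31941/7147 = -19488*146706 - 31941*1/7147 = -2859006528 - 4563/1021 = -2919045669651/1021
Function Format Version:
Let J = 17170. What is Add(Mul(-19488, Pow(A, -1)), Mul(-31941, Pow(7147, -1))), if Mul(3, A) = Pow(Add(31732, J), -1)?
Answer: Rational(-2919045669651, 1021) ≈ -2.8590e+9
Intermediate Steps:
A = Rational(1, 146706) (A = Mul(Rational(1, 3), Pow(Add(31732, 17170), -1)) = Mul(Rational(1, 3), Pow(48902, -1)) = Mul(Rational(1, 3), Rational(1, 48902)) = Rational(1, 146706) ≈ 6.8163e-6)
Add(Mul(-19488, Pow(A, -1)), Mul(-31941, Pow(7147, -1))) = Add(Mul(-19488, Pow(Rational(1, 146706), -1)), Mul(-31941, Pow(7147, -1))) = Add(Mul(-19488, 146706), Mul(-31941, Rational(1, 7147))) = Add(-2859006528, Rational(-4563, 1021)) = Rational(-2919045669651, 1021)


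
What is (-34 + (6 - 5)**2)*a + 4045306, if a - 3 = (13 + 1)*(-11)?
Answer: 4050289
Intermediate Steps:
a = -151 (a = 3 + (13 + 1)*(-11) = 3 + 14*(-11) = 3 - 154 = -151)
(-34 + (6 - 5)**2)*a + 4045306 = (-34 + (6 - 5)**2)*(-151) + 4045306 = (-34 + 1**2)*(-151) + 4045306 = (-34 + 1)*(-151) + 4045306 = -33*(-151) + 4045306 = 4983 + 4045306 = 4050289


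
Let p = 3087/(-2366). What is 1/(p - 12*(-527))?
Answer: 338/2137071 ≈ 0.00015816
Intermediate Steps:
p = -441/338 (p = 3087*(-1/2366) = -441/338 ≈ -1.3047)
1/(p - 12*(-527)) = 1/(-441/338 - 12*(-527)) = 1/(-441/338 + 6324) = 1/(2137071/338) = 338/2137071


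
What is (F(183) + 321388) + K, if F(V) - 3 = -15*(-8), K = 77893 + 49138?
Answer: 448542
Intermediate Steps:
K = 127031
F(V) = 123 (F(V) = 3 - 15*(-8) = 3 + 120 = 123)
(F(183) + 321388) + K = (123 + 321388) + 127031 = 321511 + 127031 = 448542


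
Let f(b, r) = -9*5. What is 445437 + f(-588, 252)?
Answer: 445392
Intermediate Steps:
f(b, r) = -45
445437 + f(-588, 252) = 445437 - 45 = 445392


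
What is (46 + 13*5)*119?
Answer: 13209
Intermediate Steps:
(46 + 13*5)*119 = (46 + 65)*119 = 111*119 = 13209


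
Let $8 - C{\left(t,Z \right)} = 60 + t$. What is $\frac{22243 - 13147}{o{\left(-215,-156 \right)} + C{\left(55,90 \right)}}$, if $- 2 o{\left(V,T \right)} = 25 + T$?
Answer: $- \frac{18192}{83} \approx -219.18$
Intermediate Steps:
$o{\left(V,T \right)} = - \frac{25}{2} - \frac{T}{2}$ ($o{\left(V,T \right)} = - \frac{25 + T}{2} = - \frac{25}{2} - \frac{T}{2}$)
$C{\left(t,Z \right)} = -52 - t$ ($C{\left(t,Z \right)} = 8 - \left(60 + t\right) = -52 - t$)
$\frac{22243 - 13147}{o{\left(-215,-156 \right)} + C{\left(55,90 \right)}} = \frac{22243 - 13147}{\left(- \frac{25}{2} - -78\right) - 107} = \frac{9096}{\left(- \frac{25}{2} + 78\right) - 107} = \frac{9096}{\frac{131}{2} - 107} = \frac{9096}{- \frac{83}{2}} = 9096 \left(- \frac{2}{83}\right) = - \frac{18192}{83}$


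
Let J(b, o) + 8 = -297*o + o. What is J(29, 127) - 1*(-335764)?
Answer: 298164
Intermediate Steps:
J(b, o) = -8 - 296*o (J(b, o) = -8 + (-297*o + o) = -8 - 296*o)
J(29, 127) - 1*(-335764) = (-8 - 296*127) - 1*(-335764) = (-8 - 37592) + 335764 = -37600 + 335764 = 298164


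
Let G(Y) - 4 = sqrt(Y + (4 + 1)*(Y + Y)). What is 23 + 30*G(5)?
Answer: 143 + 30*sqrt(55) ≈ 365.49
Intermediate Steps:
G(Y) = 4 + sqrt(11)*sqrt(Y) (G(Y) = 4 + sqrt(Y + (4 + 1)*(Y + Y)) = 4 + sqrt(Y + 5*(2*Y)) = 4 + sqrt(Y + 10*Y) = 4 + sqrt(11*Y) = 4 + sqrt(11)*sqrt(Y))
23 + 30*G(5) = 23 + 30*(4 + sqrt(11)*sqrt(5)) = 23 + 30*(4 + sqrt(55)) = 23 + (120 + 30*sqrt(55)) = 143 + 30*sqrt(55)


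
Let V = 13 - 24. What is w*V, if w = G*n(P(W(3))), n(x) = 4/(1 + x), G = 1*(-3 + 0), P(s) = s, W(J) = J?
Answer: 33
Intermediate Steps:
G = -3 (G = 1*(-3) = -3)
V = -11
w = -3 (w = -12/(1 + 3) = -12/4 = -3*1 = -3)
w*V = -3*(-11) = 33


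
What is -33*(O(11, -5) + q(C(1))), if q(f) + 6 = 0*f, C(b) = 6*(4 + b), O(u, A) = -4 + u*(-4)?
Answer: 1782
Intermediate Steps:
O(u, A) = -4 - 4*u
C(b) = 24 + 6*b
q(f) = -6 (q(f) = -6 + 0*f = -6 + 0 = -6)
-33*(O(11, -5) + q(C(1))) = -33*((-4 - 4*11) - 6) = -33*((-4 - 44) - 6) = -33*(-48 - 6) = -33*(-54) = 1782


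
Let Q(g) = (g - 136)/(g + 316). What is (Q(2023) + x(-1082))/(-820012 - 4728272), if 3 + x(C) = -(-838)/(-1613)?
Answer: 2558693/5233151178297 ≈ 4.8894e-7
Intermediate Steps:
Q(g) = (-136 + g)/(316 + g)
x(C) = -5677/1613 (x(C) = -3 - (-838)/(-1613) = -3 - (-838)*(-1)/1613 = -3 - 1*838/1613 = -3 - 838/1613 = -5677/1613)
(Q(2023) + x(-1082))/(-820012 - 4728272) = ((-136 + 2023)/(316 + 2023) - 5677/1613)/(-820012 - 4728272) = (1887/2339 - 5677/1613)/(-5548284) = ((1/2339)*1887 - 5677/1613)*(-1/5548284) = (1887/2339 - 5677/1613)*(-1/5548284) = -10234772/3772807*(-1/5548284) = 2558693/5233151178297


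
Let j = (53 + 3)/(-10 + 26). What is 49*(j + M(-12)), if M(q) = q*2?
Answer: -2009/2 ≈ -1004.5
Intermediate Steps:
M(q) = 2*q
j = 7/2 (j = 56/16 = 56*(1/16) = 7/2 ≈ 3.5000)
49*(j + M(-12)) = 49*(7/2 + 2*(-12)) = 49*(7/2 - 24) = 49*(-41/2) = -2009/2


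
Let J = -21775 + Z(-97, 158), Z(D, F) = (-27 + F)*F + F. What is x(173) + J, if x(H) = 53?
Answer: -866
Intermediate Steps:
Z(D, F) = F + F*(-27 + F) (Z(D, F) = F*(-27 + F) + F = F + F*(-27 + F))
J = -919 (J = -21775 + 158*(-26 + 158) = -21775 + 158*132 = -21775 + 20856 = -919)
x(173) + J = 53 - 919 = -866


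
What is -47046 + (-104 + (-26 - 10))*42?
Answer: -52926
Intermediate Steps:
-47046 + (-104 + (-26 - 10))*42 = -47046 + (-104 - 36)*42 = -47046 - 140*42 = -47046 - 5880 = -52926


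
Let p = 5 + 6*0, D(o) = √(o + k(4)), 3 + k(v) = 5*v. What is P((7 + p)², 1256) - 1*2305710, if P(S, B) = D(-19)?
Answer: -2305710 + I*√2 ≈ -2.3057e+6 + 1.4142*I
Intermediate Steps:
k(v) = -3 + 5*v
D(o) = √(17 + o) (D(o) = √(o + (-3 + 5*4)) = √(o + (-3 + 20)) = √(o + 17) = √(17 + o))
p = 5 (p = 5 + 0 = 5)
P(S, B) = I*√2 (P(S, B) = √(17 - 19) = √(-2) = I*√2)
P((7 + p)², 1256) - 1*2305710 = I*√2 - 1*2305710 = I*√2 - 2305710 = -2305710 + I*√2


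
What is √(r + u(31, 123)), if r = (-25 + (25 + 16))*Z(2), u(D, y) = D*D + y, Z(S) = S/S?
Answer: 10*√11 ≈ 33.166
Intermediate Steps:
Z(S) = 1
u(D, y) = y + D² (u(D, y) = D² + y = y + D²)
r = 16 (r = (-25 + (25 + 16))*1 = (-25 + 41)*1 = 16*1 = 16)
√(r + u(31, 123)) = √(16 + (123 + 31²)) = √(16 + (123 + 961)) = √(16 + 1084) = √1100 = 10*√11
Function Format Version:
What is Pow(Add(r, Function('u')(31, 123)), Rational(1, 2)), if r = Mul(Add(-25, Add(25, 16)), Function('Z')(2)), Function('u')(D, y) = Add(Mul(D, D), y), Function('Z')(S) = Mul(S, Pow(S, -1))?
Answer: Mul(10, Pow(11, Rational(1, 2))) ≈ 33.166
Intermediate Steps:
Function('Z')(S) = 1
Function('u')(D, y) = Add(y, Pow(D, 2)) (Function('u')(D, y) = Add(Pow(D, 2), y) = Add(y, Pow(D, 2)))
r = 16 (r = Mul(Add(-25, Add(25, 16)), 1) = Mul(Add(-25, 41), 1) = Mul(16, 1) = 16)
Pow(Add(r, Function('u')(31, 123)), Rational(1, 2)) = Pow(Add(16, Add(123, Pow(31, 2))), Rational(1, 2)) = Pow(Add(16, Add(123, 961)), Rational(1, 2)) = Pow(Add(16, 1084), Rational(1, 2)) = Pow(1100, Rational(1, 2)) = Mul(10, Pow(11, Rational(1, 2)))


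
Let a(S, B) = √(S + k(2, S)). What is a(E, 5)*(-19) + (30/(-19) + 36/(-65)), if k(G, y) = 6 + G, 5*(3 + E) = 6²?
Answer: -2634/1235 - 19*√305/5 ≈ -68.497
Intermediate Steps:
E = 21/5 (E = -3 + (⅕)*6² = -3 + (⅕)*36 = -3 + 36/5 = 21/5 ≈ 4.2000)
a(S, B) = √(8 + S) (a(S, B) = √(S + (6 + 2)) = √(S + 8) = √(8 + S))
a(E, 5)*(-19) + (30/(-19) + 36/(-65)) = √(8 + 21/5)*(-19) + (30/(-19) + 36/(-65)) = √(61/5)*(-19) + (30*(-1/19) + 36*(-1/65)) = (√305/5)*(-19) + (-30/19 - 36/65) = -19*√305/5 - 2634/1235 = -2634/1235 - 19*√305/5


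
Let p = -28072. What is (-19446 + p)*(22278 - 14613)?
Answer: -364225470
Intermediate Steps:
(-19446 + p)*(22278 - 14613) = (-19446 - 28072)*(22278 - 14613) = -47518*7665 = -364225470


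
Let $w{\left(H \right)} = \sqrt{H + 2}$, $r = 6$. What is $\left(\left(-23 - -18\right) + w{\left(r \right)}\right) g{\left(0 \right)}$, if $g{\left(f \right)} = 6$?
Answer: $-30 + 12 \sqrt{2} \approx -13.029$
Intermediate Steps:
$w{\left(H \right)} = \sqrt{2 + H}$
$\left(\left(-23 - -18\right) + w{\left(r \right)}\right) g{\left(0 \right)} = \left(\left(-23 - -18\right) + \sqrt{2 + 6}\right) 6 = \left(\left(-23 + 18\right) + \sqrt{8}\right) 6 = \left(-5 + 2 \sqrt{2}\right) 6 = -30 + 12 \sqrt{2}$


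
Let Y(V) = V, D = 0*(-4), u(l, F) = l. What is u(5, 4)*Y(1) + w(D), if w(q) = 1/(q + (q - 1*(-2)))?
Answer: 11/2 ≈ 5.5000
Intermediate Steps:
D = 0
w(q) = 1/(2 + 2*q) (w(q) = 1/(q + (q + 2)) = 1/(q + (2 + q)) = 1/(2 + 2*q))
u(5, 4)*Y(1) + w(D) = 5*1 + 1/(2*(1 + 0)) = 5 + (½)/1 = 5 + (½)*1 = 5 + ½ = 11/2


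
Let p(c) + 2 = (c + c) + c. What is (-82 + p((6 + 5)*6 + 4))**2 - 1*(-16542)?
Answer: 32418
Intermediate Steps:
p(c) = -2 + 3*c (p(c) = -2 + ((c + c) + c) = -2 + (2*c + c) = -2 + 3*c)
(-82 + p((6 + 5)*6 + 4))**2 - 1*(-16542) = (-82 + (-2 + 3*((6 + 5)*6 + 4)))**2 - 1*(-16542) = (-82 + (-2 + 3*(11*6 + 4)))**2 + 16542 = (-82 + (-2 + 3*(66 + 4)))**2 + 16542 = (-82 + (-2 + 3*70))**2 + 16542 = (-82 + (-2 + 210))**2 + 16542 = (-82 + 208)**2 + 16542 = 126**2 + 16542 = 15876 + 16542 = 32418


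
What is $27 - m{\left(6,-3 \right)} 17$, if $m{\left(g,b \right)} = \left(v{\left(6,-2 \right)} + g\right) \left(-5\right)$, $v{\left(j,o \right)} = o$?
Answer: $367$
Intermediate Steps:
$m{\left(g,b \right)} = 10 - 5 g$ ($m{\left(g,b \right)} = \left(-2 + g\right) \left(-5\right) = 10 - 5 g$)
$27 - m{\left(6,-3 \right)} 17 = 27 - \left(10 - 30\right) 17 = 27 - \left(-20\right) 17 = 27 - -340 = 27 + 340 = 367$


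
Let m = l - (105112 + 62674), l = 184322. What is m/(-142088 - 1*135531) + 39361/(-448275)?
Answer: -18340036859/124449657225 ≈ -0.14737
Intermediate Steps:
m = 16536 (m = 184322 - (105112 + 62674) = 184322 - 1*167786 = 184322 - 167786 = 16536)
m/(-142088 - 1*135531) + 39361/(-448275) = 16536/(-142088 - 1*135531) + 39361/(-448275) = 16536/(-142088 - 135531) + 39361*(-1/448275) = 16536/(-277619) - 39361/448275 = 16536*(-1/277619) - 39361/448275 = -16536/277619 - 39361/448275 = -18340036859/124449657225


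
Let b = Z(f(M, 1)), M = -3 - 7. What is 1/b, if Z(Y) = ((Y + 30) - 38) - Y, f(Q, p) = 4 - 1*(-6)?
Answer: -1/8 ≈ -0.12500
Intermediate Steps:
M = -10
f(Q, p) = 10 (f(Q, p) = 4 + 6 = 10)
Z(Y) = -8 (Z(Y) = ((30 + Y) - 38) - Y = (-8 + Y) - Y = -8)
b = -8
1/b = 1/(-8) = -1/8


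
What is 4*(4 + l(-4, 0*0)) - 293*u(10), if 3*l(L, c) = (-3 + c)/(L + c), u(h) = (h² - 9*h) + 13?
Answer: -6722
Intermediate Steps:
u(h) = 13 + h² - 9*h
l(L, c) = (-3 + c)/(3*(L + c)) (l(L, c) = ((-3 + c)/(L + c))/3 = (-3 + c)/(3*(L + c)))
4*(4 + l(-4, 0*0)) - 293*u(10) = 4*(4 + (-1 + (0*0)/3)/(-4 + 0*0)) - 293*(13 + 10² - 9*10) = 4*(4 + (-1 + (⅓)*0)/(-4 + 0)) - 293*(13 + 100 - 90) = 4*(4 + (-1 + 0)/(-4)) - 293*23 = 4*(4 - ¼*(-1)) - 6739 = 4*(4 + ¼) - 6739 = 4*(17/4) - 6739 = 17 - 6739 = -6722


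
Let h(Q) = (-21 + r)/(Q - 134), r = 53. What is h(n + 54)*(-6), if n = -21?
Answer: 192/101 ≈ 1.9010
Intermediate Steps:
h(Q) = 32/(-134 + Q) (h(Q) = (-21 + 53)/(Q - 134) = 32/(-134 + Q))
h(n + 54)*(-6) = (32/(-134 + (-21 + 54)))*(-6) = (32/(-134 + 33))*(-6) = (32/(-101))*(-6) = (32*(-1/101))*(-6) = -32/101*(-6) = 192/101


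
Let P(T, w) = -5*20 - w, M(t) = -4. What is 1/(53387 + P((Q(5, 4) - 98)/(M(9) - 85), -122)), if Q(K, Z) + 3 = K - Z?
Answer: 1/53409 ≈ 1.8723e-5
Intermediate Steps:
Q(K, Z) = -3 + K - Z (Q(K, Z) = -3 + (K - Z) = -3 + K - Z)
P(T, w) = -100 - w
1/(53387 + P((Q(5, 4) - 98)/(M(9) - 85), -122)) = 1/(53387 + (-100 - 1*(-122))) = 1/(53387 + (-100 + 122)) = 1/(53387 + 22) = 1/53409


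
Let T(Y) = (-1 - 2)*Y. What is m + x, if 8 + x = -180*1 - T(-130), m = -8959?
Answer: -9537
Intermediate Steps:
T(Y) = -3*Y
x = -578 (x = -8 + (-180*1 - (-3)*(-130)) = -8 + (-180 - 1*390) = -8 + (-180 - 390) = -8 - 570 = -578)
m + x = -8959 - 578 = -9537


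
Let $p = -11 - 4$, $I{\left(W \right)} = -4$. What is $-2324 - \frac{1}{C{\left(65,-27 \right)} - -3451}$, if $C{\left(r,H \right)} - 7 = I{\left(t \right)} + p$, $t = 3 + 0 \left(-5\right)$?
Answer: $- \frac{7992237}{3439} \approx -2324.0$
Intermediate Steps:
$t = 3$ ($t = 3 + 0 = 3$)
$p = -15$ ($p = -11 - 4 = -15$)
$C{\left(r,H \right)} = -12$ ($C{\left(r,H \right)} = 7 - 19 = -12$)
$-2324 - \frac{1}{C{\left(65,-27 \right)} - -3451} = -2324 - \frac{1}{-12 - -3451} = -2324 - \frac{1}{-12 + 3451} = -2324 - \frac{1}{3439} = - \frac{7992237}{3439}$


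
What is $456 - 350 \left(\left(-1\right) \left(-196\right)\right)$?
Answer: $-68144$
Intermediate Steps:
$456 - 350 \left(\left(-1\right) \left(-196\right)\right) = 456 - 68600 = -68144$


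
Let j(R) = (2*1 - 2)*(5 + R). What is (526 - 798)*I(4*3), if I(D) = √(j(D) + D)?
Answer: -544*√3 ≈ -942.24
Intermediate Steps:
j(R) = 0 (j(R) = (2 - 2)*(5 + R) = 0*(5 + R) = 0)
I(D) = √D (I(D) = √(0 + D) = √D)
(526 - 798)*I(4*3) = (526 - 798)*√(4*3) = -544*√3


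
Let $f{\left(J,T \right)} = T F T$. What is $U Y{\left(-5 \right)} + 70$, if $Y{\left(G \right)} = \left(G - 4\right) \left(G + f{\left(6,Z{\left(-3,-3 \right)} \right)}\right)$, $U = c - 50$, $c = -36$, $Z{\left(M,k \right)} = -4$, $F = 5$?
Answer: $58120$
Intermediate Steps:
$f{\left(J,T \right)} = 5 T^{2}$ ($f{\left(J,T \right)} = T 5 T = 5 T T = 5 T^{2}$)
$U = -86$ ($U = -36 - 50 = -86$)
$Y{\left(G \right)} = \left(-4 + G\right) \left(80 + G\right)$ ($Y{\left(G \right)} = \left(G - 4\right) \left(G + 5 \left(-4\right)^{2}\right) = \left(-4 + G\right) \left(G + 5 \cdot 16\right) = \left(-4 + G\right) \left(G + 80\right) = \left(-4 + G\right) \left(80 + G\right)$)
$U Y{\left(-5 \right)} + 70 = - 86 \left(-320 + \left(-5\right)^{2} + 76 \left(-5\right)\right) + 70 = - 86 \left(-320 + 25 - 380\right) + 70 = \left(-86\right) \left(-675\right) + 70 = 58050 + 70 = 58120$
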